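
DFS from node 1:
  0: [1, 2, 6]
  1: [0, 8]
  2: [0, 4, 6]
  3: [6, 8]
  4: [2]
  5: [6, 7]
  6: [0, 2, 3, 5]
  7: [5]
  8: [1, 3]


Visit 1, push [8, 0]
Visit 0, push [6, 2]
Visit 2, push [6, 4]
Visit 4, push []
Visit 6, push [5, 3]
Visit 3, push [8]
Visit 8, push []
Visit 5, push [7]
Visit 7, push []

DFS order: [1, 0, 2, 4, 6, 3, 8, 5, 7]


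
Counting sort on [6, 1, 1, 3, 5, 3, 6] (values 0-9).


Input: [6, 1, 1, 3, 5, 3, 6]
Counts: [0, 2, 0, 2, 0, 1, 2, 0, 0, 0]

Sorted: [1, 1, 3, 3, 5, 6, 6]


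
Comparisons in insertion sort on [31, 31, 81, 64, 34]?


Algorithm: insertion sort
Input: [31, 31, 81, 64, 34]
Sorted: [31, 31, 34, 64, 81]

7


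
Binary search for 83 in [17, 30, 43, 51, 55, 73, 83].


Step 1: lo=0, hi=6, mid=3, val=51
Step 2: lo=4, hi=6, mid=5, val=73
Step 3: lo=6, hi=6, mid=6, val=83

Found at index 6


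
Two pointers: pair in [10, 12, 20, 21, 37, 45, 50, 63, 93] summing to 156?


lo=0(10)+hi=8(93)=103
lo=1(12)+hi=8(93)=105
lo=2(20)+hi=8(93)=113
lo=3(21)+hi=8(93)=114
lo=4(37)+hi=8(93)=130
lo=5(45)+hi=8(93)=138
lo=6(50)+hi=8(93)=143
lo=7(63)+hi=8(93)=156

Yes: 63+93=156


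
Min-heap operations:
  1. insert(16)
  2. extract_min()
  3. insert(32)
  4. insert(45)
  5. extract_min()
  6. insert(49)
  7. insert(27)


insert(16) -> [16]
extract_min()->16, []
insert(32) -> [32]
insert(45) -> [32, 45]
extract_min()->32, [45]
insert(49) -> [45, 49]
insert(27) -> [27, 49, 45]

Final heap: [27, 49, 45]


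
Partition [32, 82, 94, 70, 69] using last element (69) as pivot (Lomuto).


Pivot: 69
  32 <= 69: advance i (no swap)
Place pivot at 1: [32, 69, 94, 70, 82]

Partitioned: [32, 69, 94, 70, 82]


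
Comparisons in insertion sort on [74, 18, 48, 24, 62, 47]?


Algorithm: insertion sort
Input: [74, 18, 48, 24, 62, 47]
Sorted: [18, 24, 47, 48, 62, 74]

12


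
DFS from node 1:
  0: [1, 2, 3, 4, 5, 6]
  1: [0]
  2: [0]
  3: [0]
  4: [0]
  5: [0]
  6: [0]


Visit 1, push [0]
Visit 0, push [6, 5, 4, 3, 2]
Visit 2, push []
Visit 3, push []
Visit 4, push []
Visit 5, push []
Visit 6, push []

DFS order: [1, 0, 2, 3, 4, 5, 6]


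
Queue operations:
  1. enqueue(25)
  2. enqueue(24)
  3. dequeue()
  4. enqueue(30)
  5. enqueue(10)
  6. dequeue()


enqueue(25) -> [25]
enqueue(24) -> [25, 24]
dequeue()->25, [24]
enqueue(30) -> [24, 30]
enqueue(10) -> [24, 30, 10]
dequeue()->24, [30, 10]

Final queue: [30, 10]


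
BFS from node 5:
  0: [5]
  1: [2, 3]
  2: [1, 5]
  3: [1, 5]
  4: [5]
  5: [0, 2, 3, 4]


Visit 5, enqueue [0, 2, 3, 4]
Visit 0, enqueue []
Visit 2, enqueue [1]
Visit 3, enqueue []
Visit 4, enqueue []
Visit 1, enqueue []

BFS order: [5, 0, 2, 3, 4, 1]


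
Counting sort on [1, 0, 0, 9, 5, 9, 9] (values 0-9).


Input: [1, 0, 0, 9, 5, 9, 9]
Counts: [2, 1, 0, 0, 0, 1, 0, 0, 0, 3]

Sorted: [0, 0, 1, 5, 9, 9, 9]


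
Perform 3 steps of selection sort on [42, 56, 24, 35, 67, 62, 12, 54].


Initial: [42, 56, 24, 35, 67, 62, 12, 54]
Step 1: min=12 at 6
  Swap: [12, 56, 24, 35, 67, 62, 42, 54]
Step 2: min=24 at 2
  Swap: [12, 24, 56, 35, 67, 62, 42, 54]
Step 3: min=35 at 3
  Swap: [12, 24, 35, 56, 67, 62, 42, 54]

After 3 steps: [12, 24, 35, 56, 67, 62, 42, 54]


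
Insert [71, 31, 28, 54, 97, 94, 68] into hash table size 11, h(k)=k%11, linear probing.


Insert 71: h=5 -> slot 5
Insert 31: h=9 -> slot 9
Insert 28: h=6 -> slot 6
Insert 54: h=10 -> slot 10
Insert 97: h=9, 2 probes -> slot 0
Insert 94: h=6, 1 probes -> slot 7
Insert 68: h=2 -> slot 2

Table: [97, None, 68, None, None, 71, 28, 94, None, 31, 54]


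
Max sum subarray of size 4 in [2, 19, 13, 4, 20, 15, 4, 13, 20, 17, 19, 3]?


[0:4]: 38
[1:5]: 56
[2:6]: 52
[3:7]: 43
[4:8]: 52
[5:9]: 52
[6:10]: 54
[7:11]: 69
[8:12]: 59

Max: 69 at [7:11]


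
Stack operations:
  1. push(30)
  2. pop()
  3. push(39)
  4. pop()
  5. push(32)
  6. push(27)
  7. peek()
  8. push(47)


push(30) -> [30]
pop()->30, []
push(39) -> [39]
pop()->39, []
push(32) -> [32]
push(27) -> [32, 27]
peek()->27
push(47) -> [32, 27, 47]

Final stack: [32, 27, 47]


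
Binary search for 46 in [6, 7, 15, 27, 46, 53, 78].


Step 1: lo=0, hi=6, mid=3, val=27
Step 2: lo=4, hi=6, mid=5, val=53
Step 3: lo=4, hi=4, mid=4, val=46

Found at index 4


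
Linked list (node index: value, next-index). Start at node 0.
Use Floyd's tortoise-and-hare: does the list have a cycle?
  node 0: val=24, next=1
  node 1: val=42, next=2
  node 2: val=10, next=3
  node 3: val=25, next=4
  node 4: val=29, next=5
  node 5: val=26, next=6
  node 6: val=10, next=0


Floyd's tortoise (slow, +1) and hare (fast, +2):
  init: slow=0, fast=0
  step 1: slow=1, fast=2
  step 2: slow=2, fast=4
  step 3: slow=3, fast=6
  step 4: slow=4, fast=1
  step 5: slow=5, fast=3
  step 6: slow=6, fast=5
  step 7: slow=0, fast=0
  slow == fast at node 0: cycle detected

Cycle: yes


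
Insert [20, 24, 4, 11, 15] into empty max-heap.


Insert 20: [20]
Insert 24: [24, 20]
Insert 4: [24, 20, 4]
Insert 11: [24, 20, 4, 11]
Insert 15: [24, 20, 4, 11, 15]

Final heap: [24, 20, 4, 11, 15]


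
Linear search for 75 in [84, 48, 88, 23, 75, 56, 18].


i=0: 84!=75
i=1: 48!=75
i=2: 88!=75
i=3: 23!=75
i=4: 75==75 found!

Found at 4, 5 comps


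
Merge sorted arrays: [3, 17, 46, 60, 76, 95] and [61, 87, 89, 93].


Take 3 from A
Take 17 from A
Take 46 from A
Take 60 from A
Take 61 from B
Take 76 from A
Take 87 from B
Take 89 from B
Take 93 from B

Merged: [3, 17, 46, 60, 61, 76, 87, 89, 93, 95]


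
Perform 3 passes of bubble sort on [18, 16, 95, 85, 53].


Initial: [18, 16, 95, 85, 53]
Pass 1: [16, 18, 85, 53, 95] (3 swaps)
Pass 2: [16, 18, 53, 85, 95] (1 swaps)
Pass 3: [16, 18, 53, 85, 95] (0 swaps)

After 3 passes: [16, 18, 53, 85, 95]


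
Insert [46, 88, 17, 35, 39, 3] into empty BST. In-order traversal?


Insert 46: root
Insert 88: R from 46
Insert 17: L from 46
Insert 35: L from 46 -> R from 17
Insert 39: L from 46 -> R from 17 -> R from 35
Insert 3: L from 46 -> L from 17

In-order: [3, 17, 35, 39, 46, 88]


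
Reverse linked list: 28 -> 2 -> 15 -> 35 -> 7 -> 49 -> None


Step 1: curr=28, set curr.next=prev(None) | reversed so far: 28
Step 2: curr=2, set curr.next=prev(28) | reversed so far: 2 -> 28
Step 3: curr=15, set curr.next=prev(2) | reversed so far: 15 -> 2 -> 28
Step 4: curr=35, set curr.next=prev(15) | reversed so far: 35 -> 15 -> 2 -> 28
Step 5: curr=7, set curr.next=prev(35) | reversed so far: 7 -> 35 -> 15 -> 2 -> 28
Step 6: curr=49, set curr.next=prev(7) | reversed so far: 49 -> 7 -> 35 -> 15 -> 2 -> 28

49 -> 7 -> 35 -> 15 -> 2 -> 28 -> None


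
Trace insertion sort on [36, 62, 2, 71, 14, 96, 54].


Initial: [36, 62, 2, 71, 14, 96, 54]
Insert 62: [36, 62, 2, 71, 14, 96, 54]
Insert 2: [2, 36, 62, 71, 14, 96, 54]
Insert 71: [2, 36, 62, 71, 14, 96, 54]
Insert 14: [2, 14, 36, 62, 71, 96, 54]
Insert 96: [2, 14, 36, 62, 71, 96, 54]
Insert 54: [2, 14, 36, 54, 62, 71, 96]

Sorted: [2, 14, 36, 54, 62, 71, 96]


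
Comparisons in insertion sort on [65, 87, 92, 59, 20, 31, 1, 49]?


Algorithm: insertion sort
Input: [65, 87, 92, 59, 20, 31, 1, 49]
Sorted: [1, 20, 31, 49, 59, 65, 87, 92]

25


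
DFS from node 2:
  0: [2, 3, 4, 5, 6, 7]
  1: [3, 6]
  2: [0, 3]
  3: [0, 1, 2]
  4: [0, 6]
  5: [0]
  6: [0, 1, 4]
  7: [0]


Visit 2, push [3, 0]
Visit 0, push [7, 6, 5, 4, 3]
Visit 3, push [1]
Visit 1, push [6]
Visit 6, push [4]
Visit 4, push []
Visit 5, push []
Visit 7, push []

DFS order: [2, 0, 3, 1, 6, 4, 5, 7]


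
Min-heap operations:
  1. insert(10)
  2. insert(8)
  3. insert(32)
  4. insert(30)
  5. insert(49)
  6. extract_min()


insert(10) -> [10]
insert(8) -> [8, 10]
insert(32) -> [8, 10, 32]
insert(30) -> [8, 10, 32, 30]
insert(49) -> [8, 10, 32, 30, 49]
extract_min()->8, [10, 30, 32, 49]

Final heap: [10, 30, 32, 49]


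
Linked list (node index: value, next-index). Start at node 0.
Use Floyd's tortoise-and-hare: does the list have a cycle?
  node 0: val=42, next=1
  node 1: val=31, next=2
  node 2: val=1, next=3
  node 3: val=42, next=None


Floyd's tortoise (slow, +1) and hare (fast, +2):
  init: slow=0, fast=0
  step 1: slow=1, fast=2
  step 2: fast 2->3->None, no cycle

Cycle: no


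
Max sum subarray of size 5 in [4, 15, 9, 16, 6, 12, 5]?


[0:5]: 50
[1:6]: 58
[2:7]: 48

Max: 58 at [1:6]


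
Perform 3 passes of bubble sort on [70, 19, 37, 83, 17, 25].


Initial: [70, 19, 37, 83, 17, 25]
Pass 1: [19, 37, 70, 17, 25, 83] (4 swaps)
Pass 2: [19, 37, 17, 25, 70, 83] (2 swaps)
Pass 3: [19, 17, 25, 37, 70, 83] (2 swaps)

After 3 passes: [19, 17, 25, 37, 70, 83]


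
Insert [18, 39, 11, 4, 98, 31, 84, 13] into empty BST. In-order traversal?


Insert 18: root
Insert 39: R from 18
Insert 11: L from 18
Insert 4: L from 18 -> L from 11
Insert 98: R from 18 -> R from 39
Insert 31: R from 18 -> L from 39
Insert 84: R from 18 -> R from 39 -> L from 98
Insert 13: L from 18 -> R from 11

In-order: [4, 11, 13, 18, 31, 39, 84, 98]


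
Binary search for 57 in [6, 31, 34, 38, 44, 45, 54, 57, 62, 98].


Step 1: lo=0, hi=9, mid=4, val=44
Step 2: lo=5, hi=9, mid=7, val=57

Found at index 7


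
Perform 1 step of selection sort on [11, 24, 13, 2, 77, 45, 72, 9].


Initial: [11, 24, 13, 2, 77, 45, 72, 9]
Step 1: min=2 at 3
  Swap: [2, 24, 13, 11, 77, 45, 72, 9]

After 1 step: [2, 24, 13, 11, 77, 45, 72, 9]


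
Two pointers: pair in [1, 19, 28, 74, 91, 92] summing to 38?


lo=0(1)+hi=5(92)=93
lo=0(1)+hi=4(91)=92
lo=0(1)+hi=3(74)=75
lo=0(1)+hi=2(28)=29
lo=1(19)+hi=2(28)=47

No pair found


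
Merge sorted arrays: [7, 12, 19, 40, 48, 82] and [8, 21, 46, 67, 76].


Take 7 from A
Take 8 from B
Take 12 from A
Take 19 from A
Take 21 from B
Take 40 from A
Take 46 from B
Take 48 from A
Take 67 from B
Take 76 from B

Merged: [7, 8, 12, 19, 21, 40, 46, 48, 67, 76, 82]


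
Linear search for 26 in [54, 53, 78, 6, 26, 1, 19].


i=0: 54!=26
i=1: 53!=26
i=2: 78!=26
i=3: 6!=26
i=4: 26==26 found!

Found at 4, 5 comps


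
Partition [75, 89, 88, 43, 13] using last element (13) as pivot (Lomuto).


Pivot: 13
Place pivot at 0: [13, 89, 88, 43, 75]

Partitioned: [13, 89, 88, 43, 75]


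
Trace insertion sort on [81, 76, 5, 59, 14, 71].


Initial: [81, 76, 5, 59, 14, 71]
Insert 76: [76, 81, 5, 59, 14, 71]
Insert 5: [5, 76, 81, 59, 14, 71]
Insert 59: [5, 59, 76, 81, 14, 71]
Insert 14: [5, 14, 59, 76, 81, 71]
Insert 71: [5, 14, 59, 71, 76, 81]

Sorted: [5, 14, 59, 71, 76, 81]


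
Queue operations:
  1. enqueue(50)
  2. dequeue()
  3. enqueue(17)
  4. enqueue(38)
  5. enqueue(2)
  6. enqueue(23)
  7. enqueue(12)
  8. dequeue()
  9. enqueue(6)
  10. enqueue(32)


enqueue(50) -> [50]
dequeue()->50, []
enqueue(17) -> [17]
enqueue(38) -> [17, 38]
enqueue(2) -> [17, 38, 2]
enqueue(23) -> [17, 38, 2, 23]
enqueue(12) -> [17, 38, 2, 23, 12]
dequeue()->17, [38, 2, 23, 12]
enqueue(6) -> [38, 2, 23, 12, 6]
enqueue(32) -> [38, 2, 23, 12, 6, 32]

Final queue: [38, 2, 23, 12, 6, 32]


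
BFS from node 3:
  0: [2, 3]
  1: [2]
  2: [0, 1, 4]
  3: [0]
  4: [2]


Visit 3, enqueue [0]
Visit 0, enqueue [2]
Visit 2, enqueue [1, 4]
Visit 1, enqueue []
Visit 4, enqueue []

BFS order: [3, 0, 2, 1, 4]


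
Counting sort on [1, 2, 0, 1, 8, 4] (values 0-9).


Input: [1, 2, 0, 1, 8, 4]
Counts: [1, 2, 1, 0, 1, 0, 0, 0, 1, 0]

Sorted: [0, 1, 1, 2, 4, 8]


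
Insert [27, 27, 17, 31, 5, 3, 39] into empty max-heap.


Insert 27: [27]
Insert 27: [27, 27]
Insert 17: [27, 27, 17]
Insert 31: [31, 27, 17, 27]
Insert 5: [31, 27, 17, 27, 5]
Insert 3: [31, 27, 17, 27, 5, 3]
Insert 39: [39, 27, 31, 27, 5, 3, 17]

Final heap: [39, 27, 31, 27, 5, 3, 17]


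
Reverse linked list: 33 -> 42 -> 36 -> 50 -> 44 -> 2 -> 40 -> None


Step 1: curr=33, set curr.next=prev(None) | reversed so far: 33
Step 2: curr=42, set curr.next=prev(33) | reversed so far: 42 -> 33
Step 3: curr=36, set curr.next=prev(42) | reversed so far: 36 -> 42 -> 33
Step 4: curr=50, set curr.next=prev(36) | reversed so far: 50 -> 36 -> 42 -> 33
Step 5: curr=44, set curr.next=prev(50) | reversed so far: 44 -> 50 -> 36 -> 42 -> 33
Step 6: curr=2, set curr.next=prev(44) | reversed so far: 2 -> 44 -> 50 -> 36 -> 42 -> 33
Step 7: curr=40, set curr.next=prev(2) | reversed so far: 40 -> 2 -> 44 -> 50 -> 36 -> 42 -> 33

40 -> 2 -> 44 -> 50 -> 36 -> 42 -> 33 -> None


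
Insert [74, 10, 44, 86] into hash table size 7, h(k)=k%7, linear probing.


Insert 74: h=4 -> slot 4
Insert 10: h=3 -> slot 3
Insert 44: h=2 -> slot 2
Insert 86: h=2, 3 probes -> slot 5

Table: [None, None, 44, 10, 74, 86, None]


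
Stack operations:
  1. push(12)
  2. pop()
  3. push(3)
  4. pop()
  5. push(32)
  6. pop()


push(12) -> [12]
pop()->12, []
push(3) -> [3]
pop()->3, []
push(32) -> [32]
pop()->32, []

Final stack: []


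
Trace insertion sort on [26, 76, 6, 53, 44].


Initial: [26, 76, 6, 53, 44]
Insert 76: [26, 76, 6, 53, 44]
Insert 6: [6, 26, 76, 53, 44]
Insert 53: [6, 26, 53, 76, 44]
Insert 44: [6, 26, 44, 53, 76]

Sorted: [6, 26, 44, 53, 76]


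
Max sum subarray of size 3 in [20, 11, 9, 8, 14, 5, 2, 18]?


[0:3]: 40
[1:4]: 28
[2:5]: 31
[3:6]: 27
[4:7]: 21
[5:8]: 25

Max: 40 at [0:3]


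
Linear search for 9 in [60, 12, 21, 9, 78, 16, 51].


i=0: 60!=9
i=1: 12!=9
i=2: 21!=9
i=3: 9==9 found!

Found at 3, 4 comps


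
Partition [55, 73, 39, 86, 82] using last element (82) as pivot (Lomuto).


Pivot: 82
  55 <= 82: advance i (no swap)
  73 <= 82: advance i (no swap)
  39 <= 82: advance i (no swap)
Place pivot at 3: [55, 73, 39, 82, 86]

Partitioned: [55, 73, 39, 82, 86]


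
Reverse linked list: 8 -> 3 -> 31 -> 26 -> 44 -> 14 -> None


Step 1: curr=8, set curr.next=prev(None) | reversed so far: 8
Step 2: curr=3, set curr.next=prev(8) | reversed so far: 3 -> 8
Step 3: curr=31, set curr.next=prev(3) | reversed so far: 31 -> 3 -> 8
Step 4: curr=26, set curr.next=prev(31) | reversed so far: 26 -> 31 -> 3 -> 8
Step 5: curr=44, set curr.next=prev(26) | reversed so far: 44 -> 26 -> 31 -> 3 -> 8
Step 6: curr=14, set curr.next=prev(44) | reversed so far: 14 -> 44 -> 26 -> 31 -> 3 -> 8

14 -> 44 -> 26 -> 31 -> 3 -> 8 -> None


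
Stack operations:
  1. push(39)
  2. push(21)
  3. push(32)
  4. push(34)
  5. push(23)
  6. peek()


push(39) -> [39]
push(21) -> [39, 21]
push(32) -> [39, 21, 32]
push(34) -> [39, 21, 32, 34]
push(23) -> [39, 21, 32, 34, 23]
peek()->23

Final stack: [39, 21, 32, 34, 23]


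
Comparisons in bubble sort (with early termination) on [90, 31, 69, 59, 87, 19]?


Algorithm: bubble sort (with early termination)
Input: [90, 31, 69, 59, 87, 19]
Sorted: [19, 31, 59, 69, 87, 90]

15


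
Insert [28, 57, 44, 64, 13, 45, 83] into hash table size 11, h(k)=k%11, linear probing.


Insert 28: h=6 -> slot 6
Insert 57: h=2 -> slot 2
Insert 44: h=0 -> slot 0
Insert 64: h=9 -> slot 9
Insert 13: h=2, 1 probes -> slot 3
Insert 45: h=1 -> slot 1
Insert 83: h=6, 1 probes -> slot 7

Table: [44, 45, 57, 13, None, None, 28, 83, None, 64, None]


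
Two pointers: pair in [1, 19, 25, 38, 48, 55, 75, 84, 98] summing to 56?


lo=0(1)+hi=8(98)=99
lo=0(1)+hi=7(84)=85
lo=0(1)+hi=6(75)=76
lo=0(1)+hi=5(55)=56

Yes: 1+55=56


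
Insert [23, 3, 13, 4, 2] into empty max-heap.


Insert 23: [23]
Insert 3: [23, 3]
Insert 13: [23, 3, 13]
Insert 4: [23, 4, 13, 3]
Insert 2: [23, 4, 13, 3, 2]

Final heap: [23, 4, 13, 3, 2]


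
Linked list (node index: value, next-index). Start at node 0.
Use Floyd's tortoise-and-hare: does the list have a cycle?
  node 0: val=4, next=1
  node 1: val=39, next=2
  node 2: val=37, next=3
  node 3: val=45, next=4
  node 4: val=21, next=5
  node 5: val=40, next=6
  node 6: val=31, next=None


Floyd's tortoise (slow, +1) and hare (fast, +2):
  init: slow=0, fast=0
  step 1: slow=1, fast=2
  step 2: slow=2, fast=4
  step 3: slow=3, fast=6
  step 4: fast -> None, no cycle

Cycle: no


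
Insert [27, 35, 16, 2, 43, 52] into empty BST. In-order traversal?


Insert 27: root
Insert 35: R from 27
Insert 16: L from 27
Insert 2: L from 27 -> L from 16
Insert 43: R from 27 -> R from 35
Insert 52: R from 27 -> R from 35 -> R from 43

In-order: [2, 16, 27, 35, 43, 52]


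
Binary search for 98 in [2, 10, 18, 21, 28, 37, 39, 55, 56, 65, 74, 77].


Step 1: lo=0, hi=11, mid=5, val=37
Step 2: lo=6, hi=11, mid=8, val=56
Step 3: lo=9, hi=11, mid=10, val=74
Step 4: lo=11, hi=11, mid=11, val=77

Not found


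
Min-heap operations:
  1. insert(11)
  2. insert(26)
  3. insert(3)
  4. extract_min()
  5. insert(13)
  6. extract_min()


insert(11) -> [11]
insert(26) -> [11, 26]
insert(3) -> [3, 26, 11]
extract_min()->3, [11, 26]
insert(13) -> [11, 26, 13]
extract_min()->11, [13, 26]

Final heap: [13, 26]


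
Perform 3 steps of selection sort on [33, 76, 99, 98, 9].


Initial: [33, 76, 99, 98, 9]
Step 1: min=9 at 4
  Swap: [9, 76, 99, 98, 33]
Step 2: min=33 at 4
  Swap: [9, 33, 99, 98, 76]
Step 3: min=76 at 4
  Swap: [9, 33, 76, 98, 99]

After 3 steps: [9, 33, 76, 98, 99]


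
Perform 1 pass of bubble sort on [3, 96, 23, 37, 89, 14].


Initial: [3, 96, 23, 37, 89, 14]
Pass 1: [3, 23, 37, 89, 14, 96] (4 swaps)

After 1 pass: [3, 23, 37, 89, 14, 96]


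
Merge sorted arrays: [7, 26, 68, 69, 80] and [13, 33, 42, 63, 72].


Take 7 from A
Take 13 from B
Take 26 from A
Take 33 from B
Take 42 from B
Take 63 from B
Take 68 from A
Take 69 from A
Take 72 from B

Merged: [7, 13, 26, 33, 42, 63, 68, 69, 72, 80]


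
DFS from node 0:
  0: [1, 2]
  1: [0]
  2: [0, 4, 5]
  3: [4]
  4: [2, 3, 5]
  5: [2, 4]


Visit 0, push [2, 1]
Visit 1, push []
Visit 2, push [5, 4]
Visit 4, push [5, 3]
Visit 3, push []
Visit 5, push []

DFS order: [0, 1, 2, 4, 3, 5]


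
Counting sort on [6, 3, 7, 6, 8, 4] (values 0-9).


Input: [6, 3, 7, 6, 8, 4]
Counts: [0, 0, 0, 1, 1, 0, 2, 1, 1, 0]

Sorted: [3, 4, 6, 6, 7, 8]


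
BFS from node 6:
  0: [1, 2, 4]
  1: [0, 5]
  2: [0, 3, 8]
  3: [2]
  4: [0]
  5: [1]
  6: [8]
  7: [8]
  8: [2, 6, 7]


Visit 6, enqueue [8]
Visit 8, enqueue [2, 7]
Visit 2, enqueue [0, 3]
Visit 7, enqueue []
Visit 0, enqueue [1, 4]
Visit 3, enqueue []
Visit 1, enqueue [5]
Visit 4, enqueue []
Visit 5, enqueue []

BFS order: [6, 8, 2, 7, 0, 3, 1, 4, 5]


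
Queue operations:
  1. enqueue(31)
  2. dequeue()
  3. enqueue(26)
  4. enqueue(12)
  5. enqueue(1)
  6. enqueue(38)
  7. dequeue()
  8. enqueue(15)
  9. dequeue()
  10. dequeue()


enqueue(31) -> [31]
dequeue()->31, []
enqueue(26) -> [26]
enqueue(12) -> [26, 12]
enqueue(1) -> [26, 12, 1]
enqueue(38) -> [26, 12, 1, 38]
dequeue()->26, [12, 1, 38]
enqueue(15) -> [12, 1, 38, 15]
dequeue()->12, [1, 38, 15]
dequeue()->1, [38, 15]

Final queue: [38, 15]


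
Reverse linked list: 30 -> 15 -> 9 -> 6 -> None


Step 1: curr=30, set curr.next=prev(None) | reversed so far: 30
Step 2: curr=15, set curr.next=prev(30) | reversed so far: 15 -> 30
Step 3: curr=9, set curr.next=prev(15) | reversed so far: 9 -> 15 -> 30
Step 4: curr=6, set curr.next=prev(9) | reversed so far: 6 -> 9 -> 15 -> 30

6 -> 9 -> 15 -> 30 -> None


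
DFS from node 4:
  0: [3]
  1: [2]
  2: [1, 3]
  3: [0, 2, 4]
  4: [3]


Visit 4, push [3]
Visit 3, push [2, 0]
Visit 0, push []
Visit 2, push [1]
Visit 1, push []

DFS order: [4, 3, 0, 2, 1]


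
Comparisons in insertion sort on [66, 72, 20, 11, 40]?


Algorithm: insertion sort
Input: [66, 72, 20, 11, 40]
Sorted: [11, 20, 40, 66, 72]

9


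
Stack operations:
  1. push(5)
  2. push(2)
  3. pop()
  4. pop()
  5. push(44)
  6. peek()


push(5) -> [5]
push(2) -> [5, 2]
pop()->2, [5]
pop()->5, []
push(44) -> [44]
peek()->44

Final stack: [44]


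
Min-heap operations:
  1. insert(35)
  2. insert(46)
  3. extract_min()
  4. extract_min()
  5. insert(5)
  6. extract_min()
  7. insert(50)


insert(35) -> [35]
insert(46) -> [35, 46]
extract_min()->35, [46]
extract_min()->46, []
insert(5) -> [5]
extract_min()->5, []
insert(50) -> [50]

Final heap: [50]


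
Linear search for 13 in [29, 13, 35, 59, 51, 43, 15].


i=0: 29!=13
i=1: 13==13 found!

Found at 1, 2 comps


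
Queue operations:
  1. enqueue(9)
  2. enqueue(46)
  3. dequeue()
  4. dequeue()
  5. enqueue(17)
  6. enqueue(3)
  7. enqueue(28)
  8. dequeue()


enqueue(9) -> [9]
enqueue(46) -> [9, 46]
dequeue()->9, [46]
dequeue()->46, []
enqueue(17) -> [17]
enqueue(3) -> [17, 3]
enqueue(28) -> [17, 3, 28]
dequeue()->17, [3, 28]

Final queue: [3, 28]


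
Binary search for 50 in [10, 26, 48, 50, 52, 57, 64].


Step 1: lo=0, hi=6, mid=3, val=50

Found at index 3


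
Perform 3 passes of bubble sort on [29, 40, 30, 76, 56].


Initial: [29, 40, 30, 76, 56]
Pass 1: [29, 30, 40, 56, 76] (2 swaps)
Pass 2: [29, 30, 40, 56, 76] (0 swaps)
Pass 3: [29, 30, 40, 56, 76] (0 swaps)

After 3 passes: [29, 30, 40, 56, 76]


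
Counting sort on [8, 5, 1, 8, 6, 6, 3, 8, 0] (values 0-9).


Input: [8, 5, 1, 8, 6, 6, 3, 8, 0]
Counts: [1, 1, 0, 1, 0, 1, 2, 0, 3, 0]

Sorted: [0, 1, 3, 5, 6, 6, 8, 8, 8]


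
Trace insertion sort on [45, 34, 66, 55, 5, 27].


Initial: [45, 34, 66, 55, 5, 27]
Insert 34: [34, 45, 66, 55, 5, 27]
Insert 66: [34, 45, 66, 55, 5, 27]
Insert 55: [34, 45, 55, 66, 5, 27]
Insert 5: [5, 34, 45, 55, 66, 27]
Insert 27: [5, 27, 34, 45, 55, 66]

Sorted: [5, 27, 34, 45, 55, 66]


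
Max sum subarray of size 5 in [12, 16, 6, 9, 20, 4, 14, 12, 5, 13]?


[0:5]: 63
[1:6]: 55
[2:7]: 53
[3:8]: 59
[4:9]: 55
[5:10]: 48

Max: 63 at [0:5]


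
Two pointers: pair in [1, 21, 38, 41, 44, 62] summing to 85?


lo=0(1)+hi=5(62)=63
lo=1(21)+hi=5(62)=83
lo=2(38)+hi=5(62)=100
lo=2(38)+hi=4(44)=82
lo=3(41)+hi=4(44)=85

Yes: 41+44=85


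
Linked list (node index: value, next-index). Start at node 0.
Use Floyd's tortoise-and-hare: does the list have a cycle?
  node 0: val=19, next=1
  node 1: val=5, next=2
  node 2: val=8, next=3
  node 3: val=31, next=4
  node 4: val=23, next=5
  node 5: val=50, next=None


Floyd's tortoise (slow, +1) and hare (fast, +2):
  init: slow=0, fast=0
  step 1: slow=1, fast=2
  step 2: slow=2, fast=4
  step 3: fast 4->5->None, no cycle

Cycle: no


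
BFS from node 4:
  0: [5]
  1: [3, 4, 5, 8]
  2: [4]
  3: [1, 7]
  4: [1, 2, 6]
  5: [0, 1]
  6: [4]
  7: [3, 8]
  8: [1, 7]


Visit 4, enqueue [1, 2, 6]
Visit 1, enqueue [3, 5, 8]
Visit 2, enqueue []
Visit 6, enqueue []
Visit 3, enqueue [7]
Visit 5, enqueue [0]
Visit 8, enqueue []
Visit 7, enqueue []
Visit 0, enqueue []

BFS order: [4, 1, 2, 6, 3, 5, 8, 7, 0]


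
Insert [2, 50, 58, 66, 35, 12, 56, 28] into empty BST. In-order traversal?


Insert 2: root
Insert 50: R from 2
Insert 58: R from 2 -> R from 50
Insert 66: R from 2 -> R from 50 -> R from 58
Insert 35: R from 2 -> L from 50
Insert 12: R from 2 -> L from 50 -> L from 35
Insert 56: R from 2 -> R from 50 -> L from 58
Insert 28: R from 2 -> L from 50 -> L from 35 -> R from 12

In-order: [2, 12, 28, 35, 50, 56, 58, 66]


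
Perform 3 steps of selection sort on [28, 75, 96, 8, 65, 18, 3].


Initial: [28, 75, 96, 8, 65, 18, 3]
Step 1: min=3 at 6
  Swap: [3, 75, 96, 8, 65, 18, 28]
Step 2: min=8 at 3
  Swap: [3, 8, 96, 75, 65, 18, 28]
Step 3: min=18 at 5
  Swap: [3, 8, 18, 75, 65, 96, 28]

After 3 steps: [3, 8, 18, 75, 65, 96, 28]


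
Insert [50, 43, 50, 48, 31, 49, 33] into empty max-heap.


Insert 50: [50]
Insert 43: [50, 43]
Insert 50: [50, 43, 50]
Insert 48: [50, 48, 50, 43]
Insert 31: [50, 48, 50, 43, 31]
Insert 49: [50, 48, 50, 43, 31, 49]
Insert 33: [50, 48, 50, 43, 31, 49, 33]

Final heap: [50, 48, 50, 43, 31, 49, 33]


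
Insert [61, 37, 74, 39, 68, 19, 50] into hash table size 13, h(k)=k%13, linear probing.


Insert 61: h=9 -> slot 9
Insert 37: h=11 -> slot 11
Insert 74: h=9, 1 probes -> slot 10
Insert 39: h=0 -> slot 0
Insert 68: h=3 -> slot 3
Insert 19: h=6 -> slot 6
Insert 50: h=11, 1 probes -> slot 12

Table: [39, None, None, 68, None, None, 19, None, None, 61, 74, 37, 50]


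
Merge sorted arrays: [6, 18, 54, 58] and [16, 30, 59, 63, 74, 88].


Take 6 from A
Take 16 from B
Take 18 from A
Take 30 from B
Take 54 from A
Take 58 from A

Merged: [6, 16, 18, 30, 54, 58, 59, 63, 74, 88]


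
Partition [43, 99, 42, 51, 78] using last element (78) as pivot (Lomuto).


Pivot: 78
  43 <= 78: advance i (no swap)
  42 <= 78: swap -> [43, 42, 99, 51, 78]
  51 <= 78: swap -> [43, 42, 51, 99, 78]
Place pivot at 3: [43, 42, 51, 78, 99]

Partitioned: [43, 42, 51, 78, 99]


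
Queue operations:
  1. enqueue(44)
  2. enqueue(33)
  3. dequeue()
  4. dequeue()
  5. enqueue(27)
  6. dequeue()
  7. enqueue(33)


enqueue(44) -> [44]
enqueue(33) -> [44, 33]
dequeue()->44, [33]
dequeue()->33, []
enqueue(27) -> [27]
dequeue()->27, []
enqueue(33) -> [33]

Final queue: [33]


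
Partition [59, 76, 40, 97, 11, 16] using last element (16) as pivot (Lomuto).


Pivot: 16
  11 <= 16: swap -> [11, 76, 40, 97, 59, 16]
Place pivot at 1: [11, 16, 40, 97, 59, 76]

Partitioned: [11, 16, 40, 97, 59, 76]


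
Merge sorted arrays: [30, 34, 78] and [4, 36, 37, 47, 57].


Take 4 from B
Take 30 from A
Take 34 from A
Take 36 from B
Take 37 from B
Take 47 from B
Take 57 from B

Merged: [4, 30, 34, 36, 37, 47, 57, 78]


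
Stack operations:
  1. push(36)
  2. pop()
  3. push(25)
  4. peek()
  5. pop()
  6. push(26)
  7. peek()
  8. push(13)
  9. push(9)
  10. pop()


push(36) -> [36]
pop()->36, []
push(25) -> [25]
peek()->25
pop()->25, []
push(26) -> [26]
peek()->26
push(13) -> [26, 13]
push(9) -> [26, 13, 9]
pop()->9, [26, 13]

Final stack: [26, 13]


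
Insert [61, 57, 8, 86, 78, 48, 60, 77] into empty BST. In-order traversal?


Insert 61: root
Insert 57: L from 61
Insert 8: L from 61 -> L from 57
Insert 86: R from 61
Insert 78: R from 61 -> L from 86
Insert 48: L from 61 -> L from 57 -> R from 8
Insert 60: L from 61 -> R from 57
Insert 77: R from 61 -> L from 86 -> L from 78

In-order: [8, 48, 57, 60, 61, 77, 78, 86]


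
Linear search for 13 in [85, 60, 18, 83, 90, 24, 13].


i=0: 85!=13
i=1: 60!=13
i=2: 18!=13
i=3: 83!=13
i=4: 90!=13
i=5: 24!=13
i=6: 13==13 found!

Found at 6, 7 comps


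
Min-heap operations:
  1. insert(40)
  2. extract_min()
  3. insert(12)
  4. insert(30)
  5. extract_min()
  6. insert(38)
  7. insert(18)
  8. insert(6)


insert(40) -> [40]
extract_min()->40, []
insert(12) -> [12]
insert(30) -> [12, 30]
extract_min()->12, [30]
insert(38) -> [30, 38]
insert(18) -> [18, 38, 30]
insert(6) -> [6, 18, 30, 38]

Final heap: [6, 18, 30, 38]


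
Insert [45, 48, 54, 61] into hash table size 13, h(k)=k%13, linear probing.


Insert 45: h=6 -> slot 6
Insert 48: h=9 -> slot 9
Insert 54: h=2 -> slot 2
Insert 61: h=9, 1 probes -> slot 10

Table: [None, None, 54, None, None, None, 45, None, None, 48, 61, None, None]


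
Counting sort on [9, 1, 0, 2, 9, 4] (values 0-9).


Input: [9, 1, 0, 2, 9, 4]
Counts: [1, 1, 1, 0, 1, 0, 0, 0, 0, 2]

Sorted: [0, 1, 2, 4, 9, 9]


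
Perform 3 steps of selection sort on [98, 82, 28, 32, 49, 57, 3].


Initial: [98, 82, 28, 32, 49, 57, 3]
Step 1: min=3 at 6
  Swap: [3, 82, 28, 32, 49, 57, 98]
Step 2: min=28 at 2
  Swap: [3, 28, 82, 32, 49, 57, 98]
Step 3: min=32 at 3
  Swap: [3, 28, 32, 82, 49, 57, 98]

After 3 steps: [3, 28, 32, 82, 49, 57, 98]


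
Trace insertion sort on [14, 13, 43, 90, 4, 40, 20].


Initial: [14, 13, 43, 90, 4, 40, 20]
Insert 13: [13, 14, 43, 90, 4, 40, 20]
Insert 43: [13, 14, 43, 90, 4, 40, 20]
Insert 90: [13, 14, 43, 90, 4, 40, 20]
Insert 4: [4, 13, 14, 43, 90, 40, 20]
Insert 40: [4, 13, 14, 40, 43, 90, 20]
Insert 20: [4, 13, 14, 20, 40, 43, 90]

Sorted: [4, 13, 14, 20, 40, 43, 90]


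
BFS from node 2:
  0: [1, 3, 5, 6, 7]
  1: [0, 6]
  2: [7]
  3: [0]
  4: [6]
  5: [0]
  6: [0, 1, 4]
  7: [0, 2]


Visit 2, enqueue [7]
Visit 7, enqueue [0]
Visit 0, enqueue [1, 3, 5, 6]
Visit 1, enqueue []
Visit 3, enqueue []
Visit 5, enqueue []
Visit 6, enqueue [4]
Visit 4, enqueue []

BFS order: [2, 7, 0, 1, 3, 5, 6, 4]


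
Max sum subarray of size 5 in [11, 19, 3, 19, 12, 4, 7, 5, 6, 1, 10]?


[0:5]: 64
[1:6]: 57
[2:7]: 45
[3:8]: 47
[4:9]: 34
[5:10]: 23
[6:11]: 29

Max: 64 at [0:5]


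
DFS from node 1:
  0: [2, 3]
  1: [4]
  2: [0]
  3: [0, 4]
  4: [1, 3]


Visit 1, push [4]
Visit 4, push [3]
Visit 3, push [0]
Visit 0, push [2]
Visit 2, push []

DFS order: [1, 4, 3, 0, 2]


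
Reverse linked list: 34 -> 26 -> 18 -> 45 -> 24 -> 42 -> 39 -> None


Step 1: curr=34, set curr.next=prev(None) | reversed so far: 34
Step 2: curr=26, set curr.next=prev(34) | reversed so far: 26 -> 34
Step 3: curr=18, set curr.next=prev(26) | reversed so far: 18 -> 26 -> 34
Step 4: curr=45, set curr.next=prev(18) | reversed so far: 45 -> 18 -> 26 -> 34
Step 5: curr=24, set curr.next=prev(45) | reversed so far: 24 -> 45 -> 18 -> 26 -> 34
Step 6: curr=42, set curr.next=prev(24) | reversed so far: 42 -> 24 -> 45 -> 18 -> 26 -> 34
Step 7: curr=39, set curr.next=prev(42) | reversed so far: 39 -> 42 -> 24 -> 45 -> 18 -> 26 -> 34

39 -> 42 -> 24 -> 45 -> 18 -> 26 -> 34 -> None


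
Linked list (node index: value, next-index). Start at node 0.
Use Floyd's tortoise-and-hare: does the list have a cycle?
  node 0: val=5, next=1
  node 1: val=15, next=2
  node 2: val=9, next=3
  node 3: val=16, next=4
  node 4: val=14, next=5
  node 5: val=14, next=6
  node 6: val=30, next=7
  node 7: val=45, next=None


Floyd's tortoise (slow, +1) and hare (fast, +2):
  init: slow=0, fast=0
  step 1: slow=1, fast=2
  step 2: slow=2, fast=4
  step 3: slow=3, fast=6
  step 4: fast 6->7->None, no cycle

Cycle: no


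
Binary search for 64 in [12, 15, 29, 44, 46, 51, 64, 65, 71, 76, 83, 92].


Step 1: lo=0, hi=11, mid=5, val=51
Step 2: lo=6, hi=11, mid=8, val=71
Step 3: lo=6, hi=7, mid=6, val=64

Found at index 6


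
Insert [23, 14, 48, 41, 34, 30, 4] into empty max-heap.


Insert 23: [23]
Insert 14: [23, 14]
Insert 48: [48, 14, 23]
Insert 41: [48, 41, 23, 14]
Insert 34: [48, 41, 23, 14, 34]
Insert 30: [48, 41, 30, 14, 34, 23]
Insert 4: [48, 41, 30, 14, 34, 23, 4]

Final heap: [48, 41, 30, 14, 34, 23, 4]


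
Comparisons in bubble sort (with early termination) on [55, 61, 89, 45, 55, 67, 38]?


Algorithm: bubble sort (with early termination)
Input: [55, 61, 89, 45, 55, 67, 38]
Sorted: [38, 45, 55, 55, 61, 67, 89]

21


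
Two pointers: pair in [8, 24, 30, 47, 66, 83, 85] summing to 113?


lo=0(8)+hi=6(85)=93
lo=1(24)+hi=6(85)=109
lo=2(30)+hi=6(85)=115
lo=2(30)+hi=5(83)=113

Yes: 30+83=113


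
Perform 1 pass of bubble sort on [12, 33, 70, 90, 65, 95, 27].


Initial: [12, 33, 70, 90, 65, 95, 27]
Pass 1: [12, 33, 70, 65, 90, 27, 95] (2 swaps)

After 1 pass: [12, 33, 70, 65, 90, 27, 95]


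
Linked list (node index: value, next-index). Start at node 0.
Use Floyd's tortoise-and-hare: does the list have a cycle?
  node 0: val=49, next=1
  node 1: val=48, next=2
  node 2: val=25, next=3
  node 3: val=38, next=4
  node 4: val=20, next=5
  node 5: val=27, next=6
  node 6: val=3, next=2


Floyd's tortoise (slow, +1) and hare (fast, +2):
  init: slow=0, fast=0
  step 1: slow=1, fast=2
  step 2: slow=2, fast=4
  step 3: slow=3, fast=6
  step 4: slow=4, fast=3
  step 5: slow=5, fast=5
  slow == fast at node 5: cycle detected

Cycle: yes


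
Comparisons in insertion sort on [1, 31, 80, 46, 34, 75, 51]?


Algorithm: insertion sort
Input: [1, 31, 80, 46, 34, 75, 51]
Sorted: [1, 31, 34, 46, 51, 75, 80]

12


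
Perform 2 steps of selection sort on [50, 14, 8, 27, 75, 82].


Initial: [50, 14, 8, 27, 75, 82]
Step 1: min=8 at 2
  Swap: [8, 14, 50, 27, 75, 82]
Step 2: min=14 at 1
  Swap: [8, 14, 50, 27, 75, 82]

After 2 steps: [8, 14, 50, 27, 75, 82]


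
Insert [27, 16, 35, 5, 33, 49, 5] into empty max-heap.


Insert 27: [27]
Insert 16: [27, 16]
Insert 35: [35, 16, 27]
Insert 5: [35, 16, 27, 5]
Insert 33: [35, 33, 27, 5, 16]
Insert 49: [49, 33, 35, 5, 16, 27]
Insert 5: [49, 33, 35, 5, 16, 27, 5]

Final heap: [49, 33, 35, 5, 16, 27, 5]


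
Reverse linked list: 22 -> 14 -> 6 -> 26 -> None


Step 1: curr=22, set curr.next=prev(None) | reversed so far: 22
Step 2: curr=14, set curr.next=prev(22) | reversed so far: 14 -> 22
Step 3: curr=6, set curr.next=prev(14) | reversed so far: 6 -> 14 -> 22
Step 4: curr=26, set curr.next=prev(6) | reversed so far: 26 -> 6 -> 14 -> 22

26 -> 6 -> 14 -> 22 -> None


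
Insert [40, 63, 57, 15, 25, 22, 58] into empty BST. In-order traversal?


Insert 40: root
Insert 63: R from 40
Insert 57: R from 40 -> L from 63
Insert 15: L from 40
Insert 25: L from 40 -> R from 15
Insert 22: L from 40 -> R from 15 -> L from 25
Insert 58: R from 40 -> L from 63 -> R from 57

In-order: [15, 22, 25, 40, 57, 58, 63]


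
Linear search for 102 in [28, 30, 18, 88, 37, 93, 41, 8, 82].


i=0: 28!=102
i=1: 30!=102
i=2: 18!=102
i=3: 88!=102
i=4: 37!=102
i=5: 93!=102
i=6: 41!=102
i=7: 8!=102
i=8: 82!=102

Not found, 9 comps


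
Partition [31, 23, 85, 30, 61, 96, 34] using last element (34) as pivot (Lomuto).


Pivot: 34
  31 <= 34: advance i (no swap)
  23 <= 34: advance i (no swap)
  30 <= 34: swap -> [31, 23, 30, 85, 61, 96, 34]
Place pivot at 3: [31, 23, 30, 34, 61, 96, 85]

Partitioned: [31, 23, 30, 34, 61, 96, 85]


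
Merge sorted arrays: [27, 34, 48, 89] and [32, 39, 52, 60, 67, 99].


Take 27 from A
Take 32 from B
Take 34 from A
Take 39 from B
Take 48 from A
Take 52 from B
Take 60 from B
Take 67 from B
Take 89 from A

Merged: [27, 32, 34, 39, 48, 52, 60, 67, 89, 99]


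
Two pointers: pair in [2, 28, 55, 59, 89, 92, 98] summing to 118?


lo=0(2)+hi=6(98)=100
lo=1(28)+hi=6(98)=126
lo=1(28)+hi=5(92)=120
lo=1(28)+hi=4(89)=117
lo=2(55)+hi=4(89)=144
lo=2(55)+hi=3(59)=114

No pair found


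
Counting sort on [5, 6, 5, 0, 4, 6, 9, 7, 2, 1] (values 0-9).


Input: [5, 6, 5, 0, 4, 6, 9, 7, 2, 1]
Counts: [1, 1, 1, 0, 1, 2, 2, 1, 0, 1]

Sorted: [0, 1, 2, 4, 5, 5, 6, 6, 7, 9]


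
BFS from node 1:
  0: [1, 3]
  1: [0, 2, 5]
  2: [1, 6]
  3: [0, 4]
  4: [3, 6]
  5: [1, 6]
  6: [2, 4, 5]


Visit 1, enqueue [0, 2, 5]
Visit 0, enqueue [3]
Visit 2, enqueue [6]
Visit 5, enqueue []
Visit 3, enqueue [4]
Visit 6, enqueue []
Visit 4, enqueue []

BFS order: [1, 0, 2, 5, 3, 6, 4]


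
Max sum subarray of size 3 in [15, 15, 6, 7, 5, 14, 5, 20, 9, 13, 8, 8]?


[0:3]: 36
[1:4]: 28
[2:5]: 18
[3:6]: 26
[4:7]: 24
[5:8]: 39
[6:9]: 34
[7:10]: 42
[8:11]: 30
[9:12]: 29

Max: 42 at [7:10]


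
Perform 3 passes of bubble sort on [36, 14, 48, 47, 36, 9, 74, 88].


Initial: [36, 14, 48, 47, 36, 9, 74, 88]
Pass 1: [14, 36, 47, 36, 9, 48, 74, 88] (4 swaps)
Pass 2: [14, 36, 36, 9, 47, 48, 74, 88] (2 swaps)
Pass 3: [14, 36, 9, 36, 47, 48, 74, 88] (1 swaps)

After 3 passes: [14, 36, 9, 36, 47, 48, 74, 88]


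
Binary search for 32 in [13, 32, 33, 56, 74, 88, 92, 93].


Step 1: lo=0, hi=7, mid=3, val=56
Step 2: lo=0, hi=2, mid=1, val=32

Found at index 1


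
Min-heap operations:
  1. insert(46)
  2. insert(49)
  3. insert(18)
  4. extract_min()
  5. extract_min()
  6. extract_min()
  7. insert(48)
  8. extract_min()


insert(46) -> [46]
insert(49) -> [46, 49]
insert(18) -> [18, 49, 46]
extract_min()->18, [46, 49]
extract_min()->46, [49]
extract_min()->49, []
insert(48) -> [48]
extract_min()->48, []

Final heap: []


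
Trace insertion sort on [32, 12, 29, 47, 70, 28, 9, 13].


Initial: [32, 12, 29, 47, 70, 28, 9, 13]
Insert 12: [12, 32, 29, 47, 70, 28, 9, 13]
Insert 29: [12, 29, 32, 47, 70, 28, 9, 13]
Insert 47: [12, 29, 32, 47, 70, 28, 9, 13]
Insert 70: [12, 29, 32, 47, 70, 28, 9, 13]
Insert 28: [12, 28, 29, 32, 47, 70, 9, 13]
Insert 9: [9, 12, 28, 29, 32, 47, 70, 13]
Insert 13: [9, 12, 13, 28, 29, 32, 47, 70]

Sorted: [9, 12, 13, 28, 29, 32, 47, 70]


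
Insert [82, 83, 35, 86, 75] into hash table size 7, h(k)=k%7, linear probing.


Insert 82: h=5 -> slot 5
Insert 83: h=6 -> slot 6
Insert 35: h=0 -> slot 0
Insert 86: h=2 -> slot 2
Insert 75: h=5, 3 probes -> slot 1

Table: [35, 75, 86, None, None, 82, 83]


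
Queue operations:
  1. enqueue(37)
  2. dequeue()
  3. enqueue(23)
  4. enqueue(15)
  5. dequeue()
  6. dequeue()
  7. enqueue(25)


enqueue(37) -> [37]
dequeue()->37, []
enqueue(23) -> [23]
enqueue(15) -> [23, 15]
dequeue()->23, [15]
dequeue()->15, []
enqueue(25) -> [25]

Final queue: [25]


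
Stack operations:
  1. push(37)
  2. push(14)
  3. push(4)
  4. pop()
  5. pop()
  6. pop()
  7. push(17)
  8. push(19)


push(37) -> [37]
push(14) -> [37, 14]
push(4) -> [37, 14, 4]
pop()->4, [37, 14]
pop()->14, [37]
pop()->37, []
push(17) -> [17]
push(19) -> [17, 19]

Final stack: [17, 19]


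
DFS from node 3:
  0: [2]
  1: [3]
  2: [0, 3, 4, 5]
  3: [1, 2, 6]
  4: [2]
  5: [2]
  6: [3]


Visit 3, push [6, 2, 1]
Visit 1, push []
Visit 2, push [5, 4, 0]
Visit 0, push []
Visit 4, push []
Visit 5, push []
Visit 6, push []

DFS order: [3, 1, 2, 0, 4, 5, 6]


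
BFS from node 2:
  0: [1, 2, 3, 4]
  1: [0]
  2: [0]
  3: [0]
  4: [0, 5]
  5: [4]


Visit 2, enqueue [0]
Visit 0, enqueue [1, 3, 4]
Visit 1, enqueue []
Visit 3, enqueue []
Visit 4, enqueue [5]
Visit 5, enqueue []

BFS order: [2, 0, 1, 3, 4, 5]


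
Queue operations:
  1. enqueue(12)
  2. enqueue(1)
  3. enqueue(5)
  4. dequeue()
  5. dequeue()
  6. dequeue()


enqueue(12) -> [12]
enqueue(1) -> [12, 1]
enqueue(5) -> [12, 1, 5]
dequeue()->12, [1, 5]
dequeue()->1, [5]
dequeue()->5, []

Final queue: []


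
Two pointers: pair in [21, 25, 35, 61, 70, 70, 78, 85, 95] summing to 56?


lo=0(21)+hi=8(95)=116
lo=0(21)+hi=7(85)=106
lo=0(21)+hi=6(78)=99
lo=0(21)+hi=5(70)=91
lo=0(21)+hi=4(70)=91
lo=0(21)+hi=3(61)=82
lo=0(21)+hi=2(35)=56

Yes: 21+35=56


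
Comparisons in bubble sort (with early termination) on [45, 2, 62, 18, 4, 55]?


Algorithm: bubble sort (with early termination)
Input: [45, 2, 62, 18, 4, 55]
Sorted: [2, 4, 18, 45, 55, 62]

14


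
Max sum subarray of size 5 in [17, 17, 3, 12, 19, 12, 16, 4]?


[0:5]: 68
[1:6]: 63
[2:7]: 62
[3:8]: 63

Max: 68 at [0:5]


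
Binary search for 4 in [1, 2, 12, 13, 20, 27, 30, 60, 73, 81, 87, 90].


Step 1: lo=0, hi=11, mid=5, val=27
Step 2: lo=0, hi=4, mid=2, val=12
Step 3: lo=0, hi=1, mid=0, val=1
Step 4: lo=1, hi=1, mid=1, val=2

Not found


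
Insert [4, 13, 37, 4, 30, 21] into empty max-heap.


Insert 4: [4]
Insert 13: [13, 4]
Insert 37: [37, 4, 13]
Insert 4: [37, 4, 13, 4]
Insert 30: [37, 30, 13, 4, 4]
Insert 21: [37, 30, 21, 4, 4, 13]

Final heap: [37, 30, 21, 4, 4, 13]


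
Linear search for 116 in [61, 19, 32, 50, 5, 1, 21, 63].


i=0: 61!=116
i=1: 19!=116
i=2: 32!=116
i=3: 50!=116
i=4: 5!=116
i=5: 1!=116
i=6: 21!=116
i=7: 63!=116

Not found, 8 comps


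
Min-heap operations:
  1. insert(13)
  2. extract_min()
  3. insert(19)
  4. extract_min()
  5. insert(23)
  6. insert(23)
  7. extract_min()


insert(13) -> [13]
extract_min()->13, []
insert(19) -> [19]
extract_min()->19, []
insert(23) -> [23]
insert(23) -> [23, 23]
extract_min()->23, [23]

Final heap: [23]


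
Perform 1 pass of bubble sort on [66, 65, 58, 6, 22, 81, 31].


Initial: [66, 65, 58, 6, 22, 81, 31]
Pass 1: [65, 58, 6, 22, 66, 31, 81] (5 swaps)

After 1 pass: [65, 58, 6, 22, 66, 31, 81]


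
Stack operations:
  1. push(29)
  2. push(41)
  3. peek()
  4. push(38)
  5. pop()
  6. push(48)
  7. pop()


push(29) -> [29]
push(41) -> [29, 41]
peek()->41
push(38) -> [29, 41, 38]
pop()->38, [29, 41]
push(48) -> [29, 41, 48]
pop()->48, [29, 41]

Final stack: [29, 41]


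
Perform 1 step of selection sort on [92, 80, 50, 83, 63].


Initial: [92, 80, 50, 83, 63]
Step 1: min=50 at 2
  Swap: [50, 80, 92, 83, 63]

After 1 step: [50, 80, 92, 83, 63]


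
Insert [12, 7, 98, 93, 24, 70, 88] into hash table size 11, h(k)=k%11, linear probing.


Insert 12: h=1 -> slot 1
Insert 7: h=7 -> slot 7
Insert 98: h=10 -> slot 10
Insert 93: h=5 -> slot 5
Insert 24: h=2 -> slot 2
Insert 70: h=4 -> slot 4
Insert 88: h=0 -> slot 0

Table: [88, 12, 24, None, 70, 93, None, 7, None, None, 98]


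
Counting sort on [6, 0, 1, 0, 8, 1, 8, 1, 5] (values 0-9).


Input: [6, 0, 1, 0, 8, 1, 8, 1, 5]
Counts: [2, 3, 0, 0, 0, 1, 1, 0, 2, 0]

Sorted: [0, 0, 1, 1, 1, 5, 6, 8, 8]
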